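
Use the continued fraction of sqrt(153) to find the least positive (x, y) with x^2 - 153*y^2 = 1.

(x, y) = (2177, 176)

First expand sqrt(153) as a continued fraction. With x_i = (sqrt(153) + m_i)/d_i and (m_0, d_0) = (0, 1): a_0 = floor(sqrt(153)) = 12, since 12^2 = 144 <= 153 < 169 = 13^2.
Iterate m_{i+1} = d_i*a_i - m_i, d_{i+1} = (153 - m_{i+1}^2)/d_i, a_{i+1} = floor((a_0 + m_{i+1})/d_{i+1}):
  m_1 = 1*12 - 0 = 12, d_1 = (153 - 12^2)/1 = 9/1 = 9, a_1 = floor((12 + 12)/9) = 2.
  m_2 = 9*2 - 12 = 6, d_2 = (153 - 6^2)/9 = 117/9 = 13, a_2 = floor((12 + 6)/13) = 1.
  m_3 = 13*1 - 6 = 7, d_3 = (153 - 7^2)/13 = 104/13 = 8, a_3 = floor((12 + 7)/8) = 2.
  m_4 = 8*2 - 7 = 9, d_4 = (153 - 9^2)/8 = 72/8 = 9, a_4 = floor((12 + 9)/9) = 2.
  m_5 = 9*2 - 9 = 9, d_5 = (153 - 9^2)/9 = 72/9 = 8, a_5 = floor((12 + 9)/8) = 2.
  m_6 = 8*2 - 9 = 7, d_6 = (153 - 7^2)/8 = 104/8 = 13, a_6 = floor((12 + 7)/13) = 1.
  m_7 = 13*1 - 7 = 6, d_7 = (153 - 6^2)/13 = 117/13 = 9, a_7 = floor((12 + 6)/9) = 2.
  m_8 = 9*2 - 6 = 12, d_8 = (153 - 12^2)/9 = 9/9 = 1, a_8 = floor((12 + 12)/1) = 24.
  m_9 = 1*24 - 12 = 12, d_9 = (153 - 12^2)/1 = 9/1 = 9: (m_9, d_9) = (m_1, d_1) = (12, 9), so from here the quotients repeat a_1, ..., a_8; the period length is 8.
So sqrt(153) = [12; (2, 1, 2, 2, 2, 1, 2, 24)] with period length k = 8.
k is even, so the fundamental solution of x^2 - 153y^2 = 1 is (p_{k-1}, q_{k-1}) = (p_7, q_7); compute convergents through index 7.
Convergents (p_i = a_i*p_{i-1} + p_{i-2}, q_i = a_i*q_{i-1} + q_{i-2} with p_{-2}=0, p_{-1}=1, q_{-2}=1, q_{-1}=0):
  i=0: a_0=12, p_0 = 12*1 + 0 = 12, q_0 = 12*0 + 1 = 1.
  i=1: a_1=2, p_1 = 2*12 + 1 = 25, q_1 = 2*1 + 0 = 2.
  i=2: a_2=1, p_2 = 1*25 + 12 = 37, q_2 = 1*2 + 1 = 3.
  i=3: a_3=2, p_3 = 2*37 + 25 = 99, q_3 = 2*3 + 2 = 8.
  i=4: a_4=2, p_4 = 2*99 + 37 = 235, q_4 = 2*8 + 3 = 19.
  i=5: a_5=2, p_5 = 2*235 + 99 = 569, q_5 = 2*19 + 8 = 46.
  i=6: a_6=1, p_6 = 1*569 + 235 = 804, q_6 = 1*46 + 19 = 65.
  i=7: a_7=2, p_7 = 2*804 + 569 = 2177, q_7 = 2*65 + 46 = 176.
Check: 2177^2 - 153*176^2 = 4739329 - 4739328 = 1, so (x, y) = (2177, 176) solves the equation, and by the theorem it is the least positive solution.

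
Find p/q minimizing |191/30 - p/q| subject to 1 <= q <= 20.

Expand x = 191/30 as a continued fraction with the Euclidean algorithm:
  191 = 6*30 + 11, so a_0 = 6.
  30 = 2*11 + 8, so a_1 = 2.
  11 = 1*8 + 3, so a_2 = 1.
  8 = 2*3 + 2, so a_3 = 2.
  3 = 1*2 + 1, so a_4 = 1.
  2 = 2*1 + 0, so a_5 = 2.
so x = [6; 2, 1, 2, 1, 2].
Convergents (p_i = a_i*p_{i-1} + p_{i-2}, q_i = a_i*q_{i-1} + q_{i-2} with p_{-2}=0, p_{-1}=1, q_{-2}=1, q_{-1}=0), until the denominator exceeds 20:
  i=0: a_0=6, p_0 = 6*1 + 0 = 6, q_0 = 6*0 + 1 = 1.
  i=1: a_1=2, p_1 = 2*6 + 1 = 13, q_1 = 2*1 + 0 = 2.
  i=2: a_2=1, p_2 = 1*13 + 6 = 19, q_2 = 1*2 + 1 = 3.
  i=3: a_3=2, p_3 = 2*19 + 13 = 51, q_3 = 2*3 + 2 = 8.
  i=4: a_4=1, p_4 = 1*51 + 19 = 70, q_4 = 1*8 + 3 = 11.
  i=5: a_5=2, p_5 = 2*70 + 51 = 191, q_5 = 2*11 + 8 = 30.
q_5 = 30 > 20, so the last convergent with denominator <= 20 is p_4/q_4 = 70/11.
The closest fraction with denominator <= 20 is either p_4/q_4 or the intermediate fraction (k*p_4 + p_3)/(k*q_4 + q_3) with the largest k >= 1 whose denominator stays <= 20; these approach x as k grows, and every other convergent or intermediate fraction in range is farther away.
Largest k: floor((20 - q_3)/q_4) = floor((20 - 8)/11) = 1.
That gives (1*70 + 51)/(1*11 + 8) = 121/19.
Compare the errors: |x - 70/11| = |191*11 - 70*30|/(30*11) = 1/330, and |x - 121/19| = |191*19 - 121*30|/(30*19) = 1/570.
Cross-multiplying, 1*330 = 330 < 570 = 1*570, so 1/570 is smaller: the intermediate fraction 121/19 is closer to x than 70/11.

121/19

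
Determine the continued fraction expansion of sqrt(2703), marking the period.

[51; (1, 102)]

Write x_i = (sqrt(2703) + m_i)/d_i with (m_0, d_0) = (0, 1). a_0 = floor(sqrt(2703)) = 51, since 51^2 = 2601 <= 2703 < 2704 = 52^2.
Iterate m_{i+1} = d_i*a_i - m_i, d_{i+1} = (2703 - m_{i+1}^2)/d_i, a_{i+1} = floor((a_0 + m_{i+1})/d_{i+1}):
  m_1 = 1*51 - 0 = 51, d_1 = (2703 - 51^2)/1 = 102/1 = 102, a_1 = floor((51 + 51)/102) = 1.
  m_2 = 102*1 - 51 = 51, d_2 = (2703 - 51^2)/102 = 102/102 = 1, a_2 = floor((51 + 51)/1) = 102.
  m_3 = 1*102 - 51 = 51, d_3 = (2703 - 51^2)/1 = 102/1 = 102: (m_3, d_3) = (m_1, d_1) = (51, 102), so from here the quotients repeat a_1, a_2; the period length is 2.
Hence the expansion of sqrt(2703) is a_0 = 51 followed by the repeating block 1, 102 (period 2).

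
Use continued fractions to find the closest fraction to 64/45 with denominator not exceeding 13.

17/12

Expand x = 64/45 as a continued fraction with the Euclidean algorithm:
  64 = 1*45 + 19, so a_0 = 1.
  45 = 2*19 + 7, so a_1 = 2.
  19 = 2*7 + 5, so a_2 = 2.
  7 = 1*5 + 2, so a_3 = 1.
  5 = 2*2 + 1, so a_4 = 2.
  2 = 2*1 + 0, so a_5 = 2.
so x = [1; 2, 2, 1, 2, 2].
Convergents (p_i = a_i*p_{i-1} + p_{i-2}, q_i = a_i*q_{i-1} + q_{i-2} with p_{-2}=0, p_{-1}=1, q_{-2}=1, q_{-1}=0), until the denominator exceeds 13:
  i=0: a_0=1, p_0 = 1*1 + 0 = 1, q_0 = 1*0 + 1 = 1.
  i=1: a_1=2, p_1 = 2*1 + 1 = 3, q_1 = 2*1 + 0 = 2.
  i=2: a_2=2, p_2 = 2*3 + 1 = 7, q_2 = 2*2 + 1 = 5.
  i=3: a_3=1, p_3 = 1*7 + 3 = 10, q_3 = 1*5 + 2 = 7.
  i=4: a_4=2, p_4 = 2*10 + 7 = 27, q_4 = 2*7 + 5 = 19.
q_4 = 19 > 13, so the last convergent with denominator <= 13 is p_3/q_3 = 10/7.
The closest fraction with denominator <= 13 is either p_3/q_3 or the intermediate fraction (k*p_3 + p_2)/(k*q_3 + q_2) with the largest k >= 1 whose denominator stays <= 13; these approach x as k grows, and every other convergent or intermediate fraction in range is farther away.
Largest k: floor((13 - q_2)/q_3) = floor((13 - 5)/7) = 1.
That gives (1*10 + 7)/(1*7 + 5) = 17/12.
Compare the errors: |x - 10/7| = |64*7 - 10*45|/(45*7) = 2/315, and |x - 17/12| = |64*12 - 17*45|/(45*12) = 3/540.
Cross-multiplying, 3*315 = 945 < 1080 = 2*540, so 3/540 is smaller: the intermediate fraction 17/12 is closer to x than 10/7.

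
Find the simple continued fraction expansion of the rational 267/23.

Run the Euclidean algorithm on 267 and 23; the successive quotients are the partial quotients a_0, a_1, ... (each step inverts the fractional part left over by the previous one):
  267 = 11*23 + 14, so a_0 = 11.
  23 = 1*14 + 9, so a_1 = 1.
  14 = 1*9 + 5, so a_2 = 1.
  9 = 1*5 + 4, so a_3 = 1.
  5 = 1*4 + 1, so a_4 = 1.
  4 = 4*1 + 0, so a_5 = 4.
The remainder reaches 0 after 6 divisions, so the expansion has 6 partial quotients, read off in order.

[11; 1, 1, 1, 1, 4]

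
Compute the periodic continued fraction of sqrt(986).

Write x_i = (sqrt(986) + m_i)/d_i with (m_0, d_0) = (0, 1). a_0 = floor(sqrt(986)) = 31, since 31^2 = 961 <= 986 < 1024 = 32^2.
Iterate m_{i+1} = d_i*a_i - m_i, d_{i+1} = (986 - m_{i+1}^2)/d_i, a_{i+1} = floor((a_0 + m_{i+1})/d_{i+1}):
  m_1 = 1*31 - 0 = 31, d_1 = (986 - 31^2)/1 = 25/1 = 25, a_1 = floor((31 + 31)/25) = 2.
  m_2 = 25*2 - 31 = 19, d_2 = (986 - 19^2)/25 = 625/25 = 25, a_2 = floor((31 + 19)/25) = 2.
  m_3 = 25*2 - 19 = 31, d_3 = (986 - 31^2)/25 = 25/25 = 1, a_3 = floor((31 + 31)/1) = 62.
  m_4 = 1*62 - 31 = 31, d_4 = (986 - 31^2)/1 = 25/1 = 25: (m_4, d_4) = (m_1, d_1) = (31, 25), so from here the quotients repeat a_1, ..., a_3; the period length is 3.
Hence the expansion of sqrt(986) is a_0 = 31 followed by the repeating block 2, 2, 62 (period 3).

[31; (2, 2, 62)]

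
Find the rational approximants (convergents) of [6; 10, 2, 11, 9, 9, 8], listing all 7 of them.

6/1, 61/10, 128/21, 1469/241, 13349/2190, 121610/19951, 986229/161798

Using the convergent recurrence p_i = a_i*p_{i-1} + p_{i-2}, q_i = a_i*q_{i-1} + q_{i-2} with p_{-2}=0, p_{-1}=1, q_{-2}=1, q_{-1}=0:
  i=0: a_0=6, p_0 = 6*1 + 0 = 6, q_0 = 6*0 + 1 = 1.
  i=1: a_1=10, p_1 = 10*6 + 1 = 61, q_1 = 10*1 + 0 = 10.
  i=2: a_2=2, p_2 = 2*61 + 6 = 128, q_2 = 2*10 + 1 = 21.
  i=3: a_3=11, p_3 = 11*128 + 61 = 1469, q_3 = 11*21 + 10 = 241.
  i=4: a_4=9, p_4 = 9*1469 + 128 = 13349, q_4 = 9*241 + 21 = 2190.
  i=5: a_5=9, p_5 = 9*13349 + 1469 = 121610, q_5 = 9*2190 + 241 = 19951.
  i=6: a_6=8, p_6 = 8*121610 + 13349 = 986229, q_6 = 8*19951 + 2190 = 161798.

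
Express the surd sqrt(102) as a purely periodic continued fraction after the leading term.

Write x_i = (sqrt(102) + m_i)/d_i with (m_0, d_0) = (0, 1). a_0 = floor(sqrt(102)) = 10, since 10^2 = 100 <= 102 < 121 = 11^2.
Iterate m_{i+1} = d_i*a_i - m_i, d_{i+1} = (102 - m_{i+1}^2)/d_i, a_{i+1} = floor((a_0 + m_{i+1})/d_{i+1}):
  m_1 = 1*10 - 0 = 10, d_1 = (102 - 10^2)/1 = 2/1 = 2, a_1 = floor((10 + 10)/2) = 10.
  m_2 = 2*10 - 10 = 10, d_2 = (102 - 10^2)/2 = 2/2 = 1, a_2 = floor((10 + 10)/1) = 20.
  m_3 = 1*20 - 10 = 10, d_3 = (102 - 10^2)/1 = 2/1 = 2: (m_3, d_3) = (m_1, d_1) = (10, 2), so from here the quotients repeat a_1, a_2; the period length is 2.
Hence the expansion of sqrt(102) is a_0 = 10 followed by the repeating block 10, 20 (period 2).

[10; (10, 20)]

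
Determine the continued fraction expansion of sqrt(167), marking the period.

Write x_i = (sqrt(167) + m_i)/d_i with (m_0, d_0) = (0, 1). a_0 = floor(sqrt(167)) = 12, since 12^2 = 144 <= 167 < 169 = 13^2.
Iterate m_{i+1} = d_i*a_i - m_i, d_{i+1} = (167 - m_{i+1}^2)/d_i, a_{i+1} = floor((a_0 + m_{i+1})/d_{i+1}):
  m_1 = 1*12 - 0 = 12, d_1 = (167 - 12^2)/1 = 23/1 = 23, a_1 = floor((12 + 12)/23) = 1.
  m_2 = 23*1 - 12 = 11, d_2 = (167 - 11^2)/23 = 46/23 = 2, a_2 = floor((12 + 11)/2) = 11.
  m_3 = 2*11 - 11 = 11, d_3 = (167 - 11^2)/2 = 46/2 = 23, a_3 = floor((12 + 11)/23) = 1.
  m_4 = 23*1 - 11 = 12, d_4 = (167 - 12^2)/23 = 23/23 = 1, a_4 = floor((12 + 12)/1) = 24.
  m_5 = 1*24 - 12 = 12, d_5 = (167 - 12^2)/1 = 23/1 = 23: (m_5, d_5) = (m_1, d_1) = (12, 23), so from here the quotients repeat a_1, ..., a_4; the period length is 4.
Hence the expansion of sqrt(167) is a_0 = 12 followed by the repeating block 1, 11, 1, 24 (period 4).

[12; (1, 11, 1, 24)]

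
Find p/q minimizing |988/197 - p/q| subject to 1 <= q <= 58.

Expand x = 988/197 as a continued fraction with the Euclidean algorithm:
  988 = 5*197 + 3, so a_0 = 5.
  197 = 65*3 + 2, so a_1 = 65.
  3 = 1*2 + 1, so a_2 = 1.
  2 = 2*1 + 0, so a_3 = 2.
so x = [5; 65, 1, 2].
Convergents (p_i = a_i*p_{i-1} + p_{i-2}, q_i = a_i*q_{i-1} + q_{i-2} with p_{-2}=0, p_{-1}=1, q_{-2}=1, q_{-1}=0), until the denominator exceeds 58:
  i=0: a_0=5, p_0 = 5*1 + 0 = 5, q_0 = 5*0 + 1 = 1.
  i=1: a_1=65, p_1 = 65*5 + 1 = 326, q_1 = 65*1 + 0 = 65.
q_1 = 65 > 58, so the last convergent with denominator <= 58 is p_0/q_0 = 5/1.
The closest fraction with denominator <= 58 is either p_0/q_0 or the intermediate fraction (k*p_0 + p_{-1})/(k*q_0 + q_{-1}) with the largest k >= 1 whose denominator stays <= 58; these approach x as k grows, and every other convergent or intermediate fraction in range is farther away.
Largest k: floor((58 - q_{-1})/q_0) = floor((58 - 0)/1) = 58 (using the seeds p_{-1} = 1, q_{-1} = 0).
That gives (58*5 + 1)/(58*1 + 0) = 291/58.
Compare the errors: |x - 5/1| = |988*1 - 5*197|/(197*1) = 3/197, and |x - 291/58| = |988*58 - 291*197|/(197*58) = 23/11426.
Cross-multiplying, 23*197 = 4531 < 34278 = 3*11426, so 23/11426 is smaller: the intermediate fraction 291/58 is closer to x than 5/1.

291/58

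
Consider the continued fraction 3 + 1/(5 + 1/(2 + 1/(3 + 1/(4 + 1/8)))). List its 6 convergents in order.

Using the convergent recurrence p_i = a_i*p_{i-1} + p_{i-2}, q_i = a_i*q_{i-1} + q_{i-2} with p_{-2}=0, p_{-1}=1, q_{-2}=1, q_{-1}=0:
  i=0: a_0=3, p_0 = 3*1 + 0 = 3, q_0 = 3*0 + 1 = 1.
  i=1: a_1=5, p_1 = 5*3 + 1 = 16, q_1 = 5*1 + 0 = 5.
  i=2: a_2=2, p_2 = 2*16 + 3 = 35, q_2 = 2*5 + 1 = 11.
  i=3: a_3=3, p_3 = 3*35 + 16 = 121, q_3 = 3*11 + 5 = 38.
  i=4: a_4=4, p_4 = 4*121 + 35 = 519, q_4 = 4*38 + 11 = 163.
  i=5: a_5=8, p_5 = 8*519 + 121 = 4273, q_5 = 8*163 + 38 = 1342.

3/1, 16/5, 35/11, 121/38, 519/163, 4273/1342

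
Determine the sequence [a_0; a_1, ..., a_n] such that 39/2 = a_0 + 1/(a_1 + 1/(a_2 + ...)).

Run the Euclidean algorithm on 39 and 2; the successive quotients are the partial quotients a_0, a_1, ... (each step inverts the fractional part left over by the previous one):
  39 = 19*2 + 1, so a_0 = 19.
  2 = 2*1 + 0, so a_1 = 2.
The remainder reaches 0 after 2 divisions, so the expansion has 2 partial quotients, read off in order.

[19; 2]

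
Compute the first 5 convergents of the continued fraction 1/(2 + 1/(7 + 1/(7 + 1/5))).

Using the convergent recurrence p_i = a_i*p_{i-1} + p_{i-2}, q_i = a_i*q_{i-1} + q_{i-2} with p_{-2}=0, p_{-1}=1, q_{-2}=1, q_{-1}=0:
  i=0: a_0=0, p_0 = 0*1 + 0 = 0, q_0 = 0*0 + 1 = 1.
  i=1: a_1=2, p_1 = 2*0 + 1 = 1, q_1 = 2*1 + 0 = 2.
  i=2: a_2=7, p_2 = 7*1 + 0 = 7, q_2 = 7*2 + 1 = 15.
  i=3: a_3=7, p_3 = 7*7 + 1 = 50, q_3 = 7*15 + 2 = 107.
  i=4: a_4=5, p_4 = 5*50 + 7 = 257, q_4 = 5*107 + 15 = 550.

0/1, 1/2, 7/15, 50/107, 257/550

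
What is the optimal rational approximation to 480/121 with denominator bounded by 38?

119/30

Expand x = 480/121 as a continued fraction with the Euclidean algorithm:
  480 = 3*121 + 117, so a_0 = 3.
  121 = 1*117 + 4, so a_1 = 1.
  117 = 29*4 + 1, so a_2 = 29.
  4 = 4*1 + 0, so a_3 = 4.
so x = [3; 1, 29, 4].
Convergents (p_i = a_i*p_{i-1} + p_{i-2}, q_i = a_i*q_{i-1} + q_{i-2} with p_{-2}=0, p_{-1}=1, q_{-2}=1, q_{-1}=0), until the denominator exceeds 38:
  i=0: a_0=3, p_0 = 3*1 + 0 = 3, q_0 = 3*0 + 1 = 1.
  i=1: a_1=1, p_1 = 1*3 + 1 = 4, q_1 = 1*1 + 0 = 1.
  i=2: a_2=29, p_2 = 29*4 + 3 = 119, q_2 = 29*1 + 1 = 30.
  i=3: a_3=4, p_3 = 4*119 + 4 = 480, q_3 = 4*30 + 1 = 121.
q_3 = 121 > 38, so the last convergent with denominator <= 38 is p_2/q_2 = 119/30.
The closest fraction with denominator <= 38 is either p_2/q_2 or the intermediate fraction (k*p_2 + p_1)/(k*q_2 + q_1) with the largest k >= 1 whose denominator stays <= 38; these approach x as k grows, and every other convergent or intermediate fraction in range is farther away.
Largest k: floor((38 - q_1)/q_2) = floor((38 - 1)/30) = 1.
That gives (1*119 + 4)/(1*30 + 1) = 123/31.
Compare the errors: |x - 119/30| = |480*30 - 119*121|/(121*30) = 1/3630, and |x - 123/31| = |480*31 - 123*121|/(121*31) = 3/3751.
Cross-multiplying, 1*3751 = 3751 < 10890 = 3*3630, so 1/3630 is smaller: the convergent 119/30 is closer to x than 123/31.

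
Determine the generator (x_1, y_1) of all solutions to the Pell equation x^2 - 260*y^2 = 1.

(x, y) = (129, 8)

First expand sqrt(260) as a continued fraction. With x_i = (sqrt(260) + m_i)/d_i and (m_0, d_0) = (0, 1): a_0 = floor(sqrt(260)) = 16, since 16^2 = 256 <= 260 < 289 = 17^2.
Iterate m_{i+1} = d_i*a_i - m_i, d_{i+1} = (260 - m_{i+1}^2)/d_i, a_{i+1} = floor((a_0 + m_{i+1})/d_{i+1}):
  m_1 = 1*16 - 0 = 16, d_1 = (260 - 16^2)/1 = 4/1 = 4, a_1 = floor((16 + 16)/4) = 8.
  m_2 = 4*8 - 16 = 16, d_2 = (260 - 16^2)/4 = 4/4 = 1, a_2 = floor((16 + 16)/1) = 32.
  m_3 = 1*32 - 16 = 16, d_3 = (260 - 16^2)/1 = 4/1 = 4: (m_3, d_3) = (m_1, d_1) = (16, 4), so from here the quotients repeat a_1, a_2; the period length is 2.
So sqrt(260) = [16; (8, 32)] with period length k = 2.
k is even, so the fundamental solution of x^2 - 260y^2 = 1 is (p_{k-1}, q_{k-1}) = (p_1, q_1); compute convergents through index 1.
Convergents (p_i = a_i*p_{i-1} + p_{i-2}, q_i = a_i*q_{i-1} + q_{i-2} with p_{-2}=0, p_{-1}=1, q_{-2}=1, q_{-1}=0):
  i=0: a_0=16, p_0 = 16*1 + 0 = 16, q_0 = 16*0 + 1 = 1.
  i=1: a_1=8, p_1 = 8*16 + 1 = 129, q_1 = 8*1 + 0 = 8.
Check: 129^2 - 260*8^2 = 16641 - 16640 = 1, so (x, y) = (129, 8) solves the equation, and by the theorem it is the least positive solution.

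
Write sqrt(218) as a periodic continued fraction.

[14; (1, 3, 3, 1, 28)]

Write x_i = (sqrt(218) + m_i)/d_i with (m_0, d_0) = (0, 1). a_0 = floor(sqrt(218)) = 14, since 14^2 = 196 <= 218 < 225 = 15^2.
Iterate m_{i+1} = d_i*a_i - m_i, d_{i+1} = (218 - m_{i+1}^2)/d_i, a_{i+1} = floor((a_0 + m_{i+1})/d_{i+1}):
  m_1 = 1*14 - 0 = 14, d_1 = (218 - 14^2)/1 = 22/1 = 22, a_1 = floor((14 + 14)/22) = 1.
  m_2 = 22*1 - 14 = 8, d_2 = (218 - 8^2)/22 = 154/22 = 7, a_2 = floor((14 + 8)/7) = 3.
  m_3 = 7*3 - 8 = 13, d_3 = (218 - 13^2)/7 = 49/7 = 7, a_3 = floor((14 + 13)/7) = 3.
  m_4 = 7*3 - 13 = 8, d_4 = (218 - 8^2)/7 = 154/7 = 22, a_4 = floor((14 + 8)/22) = 1.
  m_5 = 22*1 - 8 = 14, d_5 = (218 - 14^2)/22 = 22/22 = 1, a_5 = floor((14 + 14)/1) = 28.
  m_6 = 1*28 - 14 = 14, d_6 = (218 - 14^2)/1 = 22/1 = 22: (m_6, d_6) = (m_1, d_1) = (14, 22), so from here the quotients repeat a_1, ..., a_5; the period length is 5.
Hence the expansion of sqrt(218) is a_0 = 14 followed by the repeating block 1, 3, 3, 1, 28 (period 5).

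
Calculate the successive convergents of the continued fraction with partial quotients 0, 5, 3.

Using the convergent recurrence p_i = a_i*p_{i-1} + p_{i-2}, q_i = a_i*q_{i-1} + q_{i-2} with p_{-2}=0, p_{-1}=1, q_{-2}=1, q_{-1}=0:
  i=0: a_0=0, p_0 = 0*1 + 0 = 0, q_0 = 0*0 + 1 = 1.
  i=1: a_1=5, p_1 = 5*0 + 1 = 1, q_1 = 5*1 + 0 = 5.
  i=2: a_2=3, p_2 = 3*1 + 0 = 3, q_2 = 3*5 + 1 = 16.

0/1, 1/5, 3/16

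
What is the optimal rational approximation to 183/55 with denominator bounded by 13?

10/3

Expand x = 183/55 as a continued fraction with the Euclidean algorithm:
  183 = 3*55 + 18, so a_0 = 3.
  55 = 3*18 + 1, so a_1 = 3.
  18 = 18*1 + 0, so a_2 = 18.
so x = [3; 3, 18].
Convergents (p_i = a_i*p_{i-1} + p_{i-2}, q_i = a_i*q_{i-1} + q_{i-2} with p_{-2}=0, p_{-1}=1, q_{-2}=1, q_{-1}=0), until the denominator exceeds 13:
  i=0: a_0=3, p_0 = 3*1 + 0 = 3, q_0 = 3*0 + 1 = 1.
  i=1: a_1=3, p_1 = 3*3 + 1 = 10, q_1 = 3*1 + 0 = 3.
  i=2: a_2=18, p_2 = 18*10 + 3 = 183, q_2 = 18*3 + 1 = 55.
q_2 = 55 > 13, so the last convergent with denominator <= 13 is p_1/q_1 = 10/3.
The closest fraction with denominator <= 13 is either p_1/q_1 or the intermediate fraction (k*p_1 + p_0)/(k*q_1 + q_0) with the largest k >= 1 whose denominator stays <= 13; these approach x as k grows, and every other convergent or intermediate fraction in range is farther away.
Largest k: floor((13 - q_0)/q_1) = floor((13 - 1)/3) = 4.
That gives (4*10 + 3)/(4*3 + 1) = 43/13.
Compare the errors: |x - 10/3| = |183*3 - 10*55|/(55*3) = 1/165, and |x - 43/13| = |183*13 - 43*55|/(55*13) = 14/715.
Cross-multiplying, 1*715 = 715 < 2310 = 14*165, so 1/165 is smaller: the convergent 10/3 is closer to x than 43/13.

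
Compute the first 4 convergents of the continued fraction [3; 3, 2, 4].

Using the convergent recurrence p_i = a_i*p_{i-1} + p_{i-2}, q_i = a_i*q_{i-1} + q_{i-2} with p_{-2}=0, p_{-1}=1, q_{-2}=1, q_{-1}=0:
  i=0: a_0=3, p_0 = 3*1 + 0 = 3, q_0 = 3*0 + 1 = 1.
  i=1: a_1=3, p_1 = 3*3 + 1 = 10, q_1 = 3*1 + 0 = 3.
  i=2: a_2=2, p_2 = 2*10 + 3 = 23, q_2 = 2*3 + 1 = 7.
  i=3: a_3=4, p_3 = 4*23 + 10 = 102, q_3 = 4*7 + 3 = 31.

3/1, 10/3, 23/7, 102/31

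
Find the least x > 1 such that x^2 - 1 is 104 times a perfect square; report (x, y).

First expand sqrt(104) as a continued fraction. With x_i = (sqrt(104) + m_i)/d_i and (m_0, d_0) = (0, 1): a_0 = floor(sqrt(104)) = 10, since 10^2 = 100 <= 104 < 121 = 11^2.
Iterate m_{i+1} = d_i*a_i - m_i, d_{i+1} = (104 - m_{i+1}^2)/d_i, a_{i+1} = floor((a_0 + m_{i+1})/d_{i+1}):
  m_1 = 1*10 - 0 = 10, d_1 = (104 - 10^2)/1 = 4/1 = 4, a_1 = floor((10 + 10)/4) = 5.
  m_2 = 4*5 - 10 = 10, d_2 = (104 - 10^2)/4 = 4/4 = 1, a_2 = floor((10 + 10)/1) = 20.
  m_3 = 1*20 - 10 = 10, d_3 = (104 - 10^2)/1 = 4/1 = 4: (m_3, d_3) = (m_1, d_1) = (10, 4), so from here the quotients repeat a_1, a_2; the period length is 2.
So sqrt(104) = [10; (5, 20)] with period length k = 2.
k is even, so the fundamental solution of x^2 - 104y^2 = 1 is (p_{k-1}, q_{k-1}) = (p_1, q_1); compute convergents through index 1.
Convergents (p_i = a_i*p_{i-1} + p_{i-2}, q_i = a_i*q_{i-1} + q_{i-2} with p_{-2}=0, p_{-1}=1, q_{-2}=1, q_{-1}=0):
  i=0: a_0=10, p_0 = 10*1 + 0 = 10, q_0 = 10*0 + 1 = 1.
  i=1: a_1=5, p_1 = 5*10 + 1 = 51, q_1 = 5*1 + 0 = 5.
Check: 51^2 - 104*5^2 = 2601 - 2600 = 1, so (x, y) = (51, 5) solves the equation, and by the theorem it is the least positive solution.

(x, y) = (51, 5)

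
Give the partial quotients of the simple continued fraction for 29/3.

[9; 1, 2]

Run the Euclidean algorithm on 29 and 3; the successive quotients are the partial quotients a_0, a_1, ... (each step inverts the fractional part left over by the previous one):
  29 = 9*3 + 2, so a_0 = 9.
  3 = 1*2 + 1, so a_1 = 1.
  2 = 2*1 + 0, so a_2 = 2.
The remainder reaches 0 after 3 divisions, so the expansion has 3 partial quotients, read off in order.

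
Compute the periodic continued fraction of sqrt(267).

Write x_i = (sqrt(267) + m_i)/d_i with (m_0, d_0) = (0, 1). a_0 = floor(sqrt(267)) = 16, since 16^2 = 256 <= 267 < 289 = 17^2.
Iterate m_{i+1} = d_i*a_i - m_i, d_{i+1} = (267 - m_{i+1}^2)/d_i, a_{i+1} = floor((a_0 + m_{i+1})/d_{i+1}):
  m_1 = 1*16 - 0 = 16, d_1 = (267 - 16^2)/1 = 11/1 = 11, a_1 = floor((16 + 16)/11) = 2.
  m_2 = 11*2 - 16 = 6, d_2 = (267 - 6^2)/11 = 231/11 = 21, a_2 = floor((16 + 6)/21) = 1.
  m_3 = 21*1 - 6 = 15, d_3 = (267 - 15^2)/21 = 42/21 = 2, a_3 = floor((16 + 15)/2) = 15.
  m_4 = 2*15 - 15 = 15, d_4 = (267 - 15^2)/2 = 42/2 = 21, a_4 = floor((16 + 15)/21) = 1.
  m_5 = 21*1 - 15 = 6, d_5 = (267 - 6^2)/21 = 231/21 = 11, a_5 = floor((16 + 6)/11) = 2.
  m_6 = 11*2 - 6 = 16, d_6 = (267 - 16^2)/11 = 11/11 = 1, a_6 = floor((16 + 16)/1) = 32.
  m_7 = 1*32 - 16 = 16, d_7 = (267 - 16^2)/1 = 11/1 = 11: (m_7, d_7) = (m_1, d_1) = (16, 11), so from here the quotients repeat a_1, ..., a_6; the period length is 6.
Hence the expansion of sqrt(267) is a_0 = 16 followed by the repeating block 2, 1, 15, 1, 2, 32 (period 6).

[16; (2, 1, 15, 1, 2, 32)]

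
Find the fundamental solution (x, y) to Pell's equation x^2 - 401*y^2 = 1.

First expand sqrt(401) as a continued fraction. With x_i = (sqrt(401) + m_i)/d_i and (m_0, d_0) = (0, 1): a_0 = floor(sqrt(401)) = 20, since 20^2 = 400 <= 401 < 441 = 21^2.
Iterate m_{i+1} = d_i*a_i - m_i, d_{i+1} = (401 - m_{i+1}^2)/d_i, a_{i+1} = floor((a_0 + m_{i+1})/d_{i+1}):
  m_1 = 1*20 - 0 = 20, d_1 = (401 - 20^2)/1 = 1/1 = 1, a_1 = floor((20 + 20)/1) = 40.
  m_2 = 1*40 - 20 = 20, d_2 = (401 - 20^2)/1 = 1/1 = 1: (m_2, d_2) = (m_1, d_1) = (20, 1), so from here the quotient a_1 repeats; the period length is 1.
So sqrt(401) = [20; (40)] with period length k = 1.
k is odd, so (p_{k-1}, q_{k-1}) only solves x^2 - 401y^2 = -1 and the fundamental solution of x^2 - 401y^2 = 1 is (p_{2k-1}, q_{2k-1}) = (p_1, q_1); compute convergents through index 1, running through the period twice.
Convergents (p_i = a_i*p_{i-1} + p_{i-2}, q_i = a_i*q_{i-1} + q_{i-2} with p_{-2}=0, p_{-1}=1, q_{-2}=1, q_{-1}=0):
  i=0: a_0=20, p_0 = 20*1 + 0 = 20, q_0 = 20*0 + 1 = 1.
  i=1: a_1=40, p_1 = 40*20 + 1 = 801, q_1 = 40*1 + 0 = 40.
Indeed p_0^2 - 401*q_0^2 = 400 - 401 = -1, not +1.
Check: 801^2 - 401*40^2 = 641601 - 641600 = 1, so (x, y) = (801, 40) solves the equation, and by the theorem it is the least positive solution.

(x, y) = (801, 40)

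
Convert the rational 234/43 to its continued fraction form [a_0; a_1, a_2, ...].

[5; 2, 3, 1, 4]

Run the Euclidean algorithm on 234 and 43; the successive quotients are the partial quotients a_0, a_1, ... (each step inverts the fractional part left over by the previous one):
  234 = 5*43 + 19, so a_0 = 5.
  43 = 2*19 + 5, so a_1 = 2.
  19 = 3*5 + 4, so a_2 = 3.
  5 = 1*4 + 1, so a_3 = 1.
  4 = 4*1 + 0, so a_4 = 4.
The remainder reaches 0 after 5 divisions, so the expansion has 5 partial quotients, read off in order.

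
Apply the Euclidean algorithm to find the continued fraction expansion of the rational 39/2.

[19; 2]

Run the Euclidean algorithm on 39 and 2; the successive quotients are the partial quotients a_0, a_1, ... (each step inverts the fractional part left over by the previous one):
  39 = 19*2 + 1, so a_0 = 19.
  2 = 2*1 + 0, so a_1 = 2.
The remainder reaches 0 after 2 divisions, so the expansion has 2 partial quotients, read off in order.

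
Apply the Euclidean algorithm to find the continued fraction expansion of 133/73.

Run the Euclidean algorithm on 133 and 73; the successive quotients are the partial quotients a_0, a_1, ... (each step inverts the fractional part left over by the previous one):
  133 = 1*73 + 60, so a_0 = 1.
  73 = 1*60 + 13, so a_1 = 1.
  60 = 4*13 + 8, so a_2 = 4.
  13 = 1*8 + 5, so a_3 = 1.
  8 = 1*5 + 3, so a_4 = 1.
  5 = 1*3 + 2, so a_5 = 1.
  3 = 1*2 + 1, so a_6 = 1.
  2 = 2*1 + 0, so a_7 = 2.
The remainder reaches 0 after 8 divisions, so the expansion has 8 partial quotients, read off in order.

[1; 1, 4, 1, 1, 1, 1, 2]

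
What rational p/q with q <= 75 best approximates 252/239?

58/55

Expand x = 252/239 as a continued fraction with the Euclidean algorithm:
  252 = 1*239 + 13, so a_0 = 1.
  239 = 18*13 + 5, so a_1 = 18.
  13 = 2*5 + 3, so a_2 = 2.
  5 = 1*3 + 2, so a_3 = 1.
  3 = 1*2 + 1, so a_4 = 1.
  2 = 2*1 + 0, so a_5 = 2.
so x = [1; 18, 2, 1, 1, 2].
Convergents (p_i = a_i*p_{i-1} + p_{i-2}, q_i = a_i*q_{i-1} + q_{i-2} with p_{-2}=0, p_{-1}=1, q_{-2}=1, q_{-1}=0), until the denominator exceeds 75:
  i=0: a_0=1, p_0 = 1*1 + 0 = 1, q_0 = 1*0 + 1 = 1.
  i=1: a_1=18, p_1 = 18*1 + 1 = 19, q_1 = 18*1 + 0 = 18.
  i=2: a_2=2, p_2 = 2*19 + 1 = 39, q_2 = 2*18 + 1 = 37.
  i=3: a_3=1, p_3 = 1*39 + 19 = 58, q_3 = 1*37 + 18 = 55.
  i=4: a_4=1, p_4 = 1*58 + 39 = 97, q_4 = 1*55 + 37 = 92.
q_4 = 92 > 75, so the last convergent with denominator <= 75 is p_3/q_3 = 58/55.
The closest fraction with denominator <= 75 is either p_3/q_3 or the intermediate fraction (k*p_3 + p_2)/(k*q_3 + q_2) with the largest k >= 1 whose denominator stays <= 75; these approach x as k grows, and every other convergent or intermediate fraction in range is farther away.
Largest k: floor((75 - q_2)/q_3) = floor((75 - 37)/55) = 0.
Since k = 0, no intermediate fraction beyond p_3/q_3 has denominator <= 75, so the convergent 58/55 is the closest (its error is |252*55 - 58*239|/(239*55) = 2/13145).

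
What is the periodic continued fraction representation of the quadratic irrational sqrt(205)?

Write x_i = (sqrt(205) + m_i)/d_i with (m_0, d_0) = (0, 1). a_0 = floor(sqrt(205)) = 14, since 14^2 = 196 <= 205 < 225 = 15^2.
Iterate m_{i+1} = d_i*a_i - m_i, d_{i+1} = (205 - m_{i+1}^2)/d_i, a_{i+1} = floor((a_0 + m_{i+1})/d_{i+1}):
  m_1 = 1*14 - 0 = 14, d_1 = (205 - 14^2)/1 = 9/1 = 9, a_1 = floor((14 + 14)/9) = 3.
  m_2 = 9*3 - 14 = 13, d_2 = (205 - 13^2)/9 = 36/9 = 4, a_2 = floor((14 + 13)/4) = 6.
  m_3 = 4*6 - 13 = 11, d_3 = (205 - 11^2)/4 = 84/4 = 21, a_3 = floor((14 + 11)/21) = 1.
  m_4 = 21*1 - 11 = 10, d_4 = (205 - 10^2)/21 = 105/21 = 5, a_4 = floor((14 + 10)/5) = 4.
  m_5 = 5*4 - 10 = 10, d_5 = (205 - 10^2)/5 = 105/5 = 21, a_5 = floor((14 + 10)/21) = 1.
  m_6 = 21*1 - 10 = 11, d_6 = (205 - 11^2)/21 = 84/21 = 4, a_6 = floor((14 + 11)/4) = 6.
  m_7 = 4*6 - 11 = 13, d_7 = (205 - 13^2)/4 = 36/4 = 9, a_7 = floor((14 + 13)/9) = 3.
  m_8 = 9*3 - 13 = 14, d_8 = (205 - 14^2)/9 = 9/9 = 1, a_8 = floor((14 + 14)/1) = 28.
  m_9 = 1*28 - 14 = 14, d_9 = (205 - 14^2)/1 = 9/1 = 9: (m_9, d_9) = (m_1, d_1) = (14, 9), so from here the quotients repeat a_1, ..., a_8; the period length is 8.
Hence the expansion of sqrt(205) is a_0 = 14 followed by the repeating block 3, 6, 1, 4, 1, 6, 3, 28 (period 8).

[14; (3, 6, 1, 4, 1, 6, 3, 28)]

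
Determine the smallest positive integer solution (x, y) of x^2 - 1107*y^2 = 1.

(x, y) = (7263026, 218295)

First expand sqrt(1107) as a continued fraction. With x_i = (sqrt(1107) + m_i)/d_i and (m_0, d_0) = (0, 1): a_0 = floor(sqrt(1107)) = 33, since 33^2 = 1089 <= 1107 < 1156 = 34^2.
Iterate m_{i+1} = d_i*a_i - m_i, d_{i+1} = (1107 - m_{i+1}^2)/d_i, a_{i+1} = floor((a_0 + m_{i+1})/d_{i+1}):
  m_1 = 1*33 - 0 = 33, d_1 = (1107 - 33^2)/1 = 18/1 = 18, a_1 = floor((33 + 33)/18) = 3.
  m_2 = 18*3 - 33 = 21, d_2 = (1107 - 21^2)/18 = 666/18 = 37, a_2 = floor((33 + 21)/37) = 1.
  m_3 = 37*1 - 21 = 16, d_3 = (1107 - 16^2)/37 = 851/37 = 23, a_3 = floor((33 + 16)/23) = 2.
  m_4 = 23*2 - 16 = 30, d_4 = (1107 - 30^2)/23 = 207/23 = 9, a_4 = floor((33 + 30)/9) = 7.
  m_5 = 9*7 - 30 = 33, d_5 = (1107 - 33^2)/9 = 18/9 = 2, a_5 = floor((33 + 33)/2) = 33.
  m_6 = 2*33 - 33 = 33, d_6 = (1107 - 33^2)/2 = 18/2 = 9, a_6 = floor((33 + 33)/9) = 7.
  m_7 = 9*7 - 33 = 30, d_7 = (1107 - 30^2)/9 = 207/9 = 23, a_7 = floor((33 + 30)/23) = 2.
  m_8 = 23*2 - 30 = 16, d_8 = (1107 - 16^2)/23 = 851/23 = 37, a_8 = floor((33 + 16)/37) = 1.
  m_9 = 37*1 - 16 = 21, d_9 = (1107 - 21^2)/37 = 666/37 = 18, a_9 = floor((33 + 21)/18) = 3.
  m_10 = 18*3 - 21 = 33, d_10 = (1107 - 33^2)/18 = 18/18 = 1, a_10 = floor((33 + 33)/1) = 66.
  m_11 = 1*66 - 33 = 33, d_11 = (1107 - 33^2)/1 = 18/1 = 18: (m_11, d_11) = (m_1, d_1) = (33, 18), so from here the quotients repeat a_1, ..., a_10; the period length is 10.
So sqrt(1107) = [33; (3, 1, 2, 7, 33, 7, 2, 1, 3, 66)] with period length k = 10.
k is even, so the fundamental solution of x^2 - 1107y^2 = 1 is (p_{k-1}, q_{k-1}) = (p_9, q_9); compute convergents through index 9.
Convergents (p_i = a_i*p_{i-1} + p_{i-2}, q_i = a_i*q_{i-1} + q_{i-2} with p_{-2}=0, p_{-1}=1, q_{-2}=1, q_{-1}=0):
  i=0: a_0=33, p_0 = 33*1 + 0 = 33, q_0 = 33*0 + 1 = 1.
  i=1: a_1=3, p_1 = 3*33 + 1 = 100, q_1 = 3*1 + 0 = 3.
  i=2: a_2=1, p_2 = 1*100 + 33 = 133, q_2 = 1*3 + 1 = 4.
  i=3: a_3=2, p_3 = 2*133 + 100 = 366, q_3 = 2*4 + 3 = 11.
  i=4: a_4=7, p_4 = 7*366 + 133 = 2695, q_4 = 7*11 + 4 = 81.
  i=5: a_5=33, p_5 = 33*2695 + 366 = 89301, q_5 = 33*81 + 11 = 2684.
  i=6: a_6=7, p_6 = 7*89301 + 2695 = 627802, q_6 = 7*2684 + 81 = 18869.
  i=7: a_7=2, p_7 = 2*627802 + 89301 = 1344905, q_7 = 2*18869 + 2684 = 40422.
  i=8: a_8=1, p_8 = 1*1344905 + 627802 = 1972707, q_8 = 1*40422 + 18869 = 59291.
  i=9: a_9=3, p_9 = 3*1972707 + 1344905 = 7263026, q_9 = 3*59291 + 40422 = 218295.
Check: 7263026^2 - 1107*218295^2 = 52751546676676 - 52751546676675 = 1, so (x, y) = (7263026, 218295) solves the equation, and by the theorem it is the least positive solution.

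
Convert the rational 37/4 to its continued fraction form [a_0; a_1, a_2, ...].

[9; 4]

Run the Euclidean algorithm on 37 and 4; the successive quotients are the partial quotients a_0, a_1, ... (each step inverts the fractional part left over by the previous one):
  37 = 9*4 + 1, so a_0 = 9.
  4 = 4*1 + 0, so a_1 = 4.
The remainder reaches 0 after 2 divisions, so the expansion has 2 partial quotients, read off in order.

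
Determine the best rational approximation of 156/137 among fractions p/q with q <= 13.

8/7

Expand x = 156/137 as a continued fraction with the Euclidean algorithm:
  156 = 1*137 + 19, so a_0 = 1.
  137 = 7*19 + 4, so a_1 = 7.
  19 = 4*4 + 3, so a_2 = 4.
  4 = 1*3 + 1, so a_3 = 1.
  3 = 3*1 + 0, so a_4 = 3.
so x = [1; 7, 4, 1, 3].
Convergents (p_i = a_i*p_{i-1} + p_{i-2}, q_i = a_i*q_{i-1} + q_{i-2} with p_{-2}=0, p_{-1}=1, q_{-2}=1, q_{-1}=0), until the denominator exceeds 13:
  i=0: a_0=1, p_0 = 1*1 + 0 = 1, q_0 = 1*0 + 1 = 1.
  i=1: a_1=7, p_1 = 7*1 + 1 = 8, q_1 = 7*1 + 0 = 7.
  i=2: a_2=4, p_2 = 4*8 + 1 = 33, q_2 = 4*7 + 1 = 29.
q_2 = 29 > 13, so the last convergent with denominator <= 13 is p_1/q_1 = 8/7.
The closest fraction with denominator <= 13 is either p_1/q_1 or the intermediate fraction (k*p_1 + p_0)/(k*q_1 + q_0) with the largest k >= 1 whose denominator stays <= 13; these approach x as k grows, and every other convergent or intermediate fraction in range is farther away.
Largest k: floor((13 - q_0)/q_1) = floor((13 - 1)/7) = 1.
That gives (1*8 + 1)/(1*7 + 1) = 9/8.
Compare the errors: |x - 8/7| = |156*7 - 8*137|/(137*7) = 4/959, and |x - 9/8| = |156*8 - 9*137|/(137*8) = 15/1096.
Cross-multiplying, 4*1096 = 4384 < 14385 = 15*959, so 4/959 is smaller: the convergent 8/7 is closer to x than 9/8.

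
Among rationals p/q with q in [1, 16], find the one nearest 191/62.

Expand x = 191/62 as a continued fraction with the Euclidean algorithm:
  191 = 3*62 + 5, so a_0 = 3.
  62 = 12*5 + 2, so a_1 = 12.
  5 = 2*2 + 1, so a_2 = 2.
  2 = 2*1 + 0, so a_3 = 2.
so x = [3; 12, 2, 2].
Convergents (p_i = a_i*p_{i-1} + p_{i-2}, q_i = a_i*q_{i-1} + q_{i-2} with p_{-2}=0, p_{-1}=1, q_{-2}=1, q_{-1}=0), until the denominator exceeds 16:
  i=0: a_0=3, p_0 = 3*1 + 0 = 3, q_0 = 3*0 + 1 = 1.
  i=1: a_1=12, p_1 = 12*3 + 1 = 37, q_1 = 12*1 + 0 = 12.
  i=2: a_2=2, p_2 = 2*37 + 3 = 77, q_2 = 2*12 + 1 = 25.
q_2 = 25 > 16, so the last convergent with denominator <= 16 is p_1/q_1 = 37/12.
The closest fraction with denominator <= 16 is either p_1/q_1 or the intermediate fraction (k*p_1 + p_0)/(k*q_1 + q_0) with the largest k >= 1 whose denominator stays <= 16; these approach x as k grows, and every other convergent or intermediate fraction in range is farther away.
Largest k: floor((16 - q_0)/q_1) = floor((16 - 1)/12) = 1.
That gives (1*37 + 3)/(1*12 + 1) = 40/13.
Compare the errors: |x - 37/12| = |191*12 - 37*62|/(62*12) = 2/744, and |x - 40/13| = |191*13 - 40*62|/(62*13) = 3/806.
Cross-multiplying, 2*806 = 1612 < 2232 = 3*744, so 2/744 is smaller: the convergent 37/12 is closer to x than 40/13.

37/12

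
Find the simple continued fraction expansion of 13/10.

Run the Euclidean algorithm on 13 and 10; the successive quotients are the partial quotients a_0, a_1, ... (each step inverts the fractional part left over by the previous one):
  13 = 1*10 + 3, so a_0 = 1.
  10 = 3*3 + 1, so a_1 = 3.
  3 = 3*1 + 0, so a_2 = 3.
The remainder reaches 0 after 3 divisions, so the expansion has 3 partial quotients, read off in order.

[1; 3, 3]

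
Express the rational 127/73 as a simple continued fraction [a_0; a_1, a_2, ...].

[1; 1, 2, 1, 5, 3]

Run the Euclidean algorithm on 127 and 73; the successive quotients are the partial quotients a_0, a_1, ... (each step inverts the fractional part left over by the previous one):
  127 = 1*73 + 54, so a_0 = 1.
  73 = 1*54 + 19, so a_1 = 1.
  54 = 2*19 + 16, so a_2 = 2.
  19 = 1*16 + 3, so a_3 = 1.
  16 = 5*3 + 1, so a_4 = 5.
  3 = 3*1 + 0, so a_5 = 3.
The remainder reaches 0 after 6 divisions, so the expansion has 6 partial quotients, read off in order.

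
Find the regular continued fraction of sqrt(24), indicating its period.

Write x_i = (sqrt(24) + m_i)/d_i with (m_0, d_0) = (0, 1). a_0 = floor(sqrt(24)) = 4, since 4^2 = 16 <= 24 < 25 = 5^2.
Iterate m_{i+1} = d_i*a_i - m_i, d_{i+1} = (24 - m_{i+1}^2)/d_i, a_{i+1} = floor((a_0 + m_{i+1})/d_{i+1}):
  m_1 = 1*4 - 0 = 4, d_1 = (24 - 4^2)/1 = 8/1 = 8, a_1 = floor((4 + 4)/8) = 1.
  m_2 = 8*1 - 4 = 4, d_2 = (24 - 4^2)/8 = 8/8 = 1, a_2 = floor((4 + 4)/1) = 8.
  m_3 = 1*8 - 4 = 4, d_3 = (24 - 4^2)/1 = 8/1 = 8: (m_3, d_3) = (m_1, d_1) = (4, 8), so from here the quotients repeat a_1, a_2; the period length is 2.
Hence the expansion of sqrt(24) is a_0 = 4 followed by the repeating block 1, 8 (period 2).

[4; (1, 8)]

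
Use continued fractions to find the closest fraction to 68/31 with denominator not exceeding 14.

11/5

Expand x = 68/31 as a continued fraction with the Euclidean algorithm:
  68 = 2*31 + 6, so a_0 = 2.
  31 = 5*6 + 1, so a_1 = 5.
  6 = 6*1 + 0, so a_2 = 6.
so x = [2; 5, 6].
Convergents (p_i = a_i*p_{i-1} + p_{i-2}, q_i = a_i*q_{i-1} + q_{i-2} with p_{-2}=0, p_{-1}=1, q_{-2}=1, q_{-1}=0), until the denominator exceeds 14:
  i=0: a_0=2, p_0 = 2*1 + 0 = 2, q_0 = 2*0 + 1 = 1.
  i=1: a_1=5, p_1 = 5*2 + 1 = 11, q_1 = 5*1 + 0 = 5.
  i=2: a_2=6, p_2 = 6*11 + 2 = 68, q_2 = 6*5 + 1 = 31.
q_2 = 31 > 14, so the last convergent with denominator <= 14 is p_1/q_1 = 11/5.
The closest fraction with denominator <= 14 is either p_1/q_1 or the intermediate fraction (k*p_1 + p_0)/(k*q_1 + q_0) with the largest k >= 1 whose denominator stays <= 14; these approach x as k grows, and every other convergent or intermediate fraction in range is farther away.
Largest k: floor((14 - q_0)/q_1) = floor((14 - 1)/5) = 2.
That gives (2*11 + 2)/(2*5 + 1) = 24/11.
Compare the errors: |x - 11/5| = |68*5 - 11*31|/(31*5) = 1/155, and |x - 24/11| = |68*11 - 24*31|/(31*11) = 4/341.
Cross-multiplying, 1*341 = 341 < 620 = 4*155, so 1/155 is smaller: the convergent 11/5 is closer to x than 24/11.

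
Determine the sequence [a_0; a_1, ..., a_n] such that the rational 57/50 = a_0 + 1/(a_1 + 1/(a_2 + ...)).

Run the Euclidean algorithm on 57 and 50; the successive quotients are the partial quotients a_0, a_1, ... (each step inverts the fractional part left over by the previous one):
  57 = 1*50 + 7, so a_0 = 1.
  50 = 7*7 + 1, so a_1 = 7.
  7 = 7*1 + 0, so a_2 = 7.
The remainder reaches 0 after 3 divisions, so the expansion has 3 partial quotients, read off in order.

[1; 7, 7]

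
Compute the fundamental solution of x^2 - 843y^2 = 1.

First expand sqrt(843) as a continued fraction. With x_i = (sqrt(843) + m_i)/d_i and (m_0, d_0) = (0, 1): a_0 = floor(sqrt(843)) = 29, since 29^2 = 841 <= 843 < 900 = 30^2.
Iterate m_{i+1} = d_i*a_i - m_i, d_{i+1} = (843 - m_{i+1}^2)/d_i, a_{i+1} = floor((a_0 + m_{i+1})/d_{i+1}):
  m_1 = 1*29 - 0 = 29, d_1 = (843 - 29^2)/1 = 2/1 = 2, a_1 = floor((29 + 29)/2) = 29.
  m_2 = 2*29 - 29 = 29, d_2 = (843 - 29^2)/2 = 2/2 = 1, a_2 = floor((29 + 29)/1) = 58.
  m_3 = 1*58 - 29 = 29, d_3 = (843 - 29^2)/1 = 2/1 = 2: (m_3, d_3) = (m_1, d_1) = (29, 2), so from here the quotients repeat a_1, a_2; the period length is 2.
So sqrt(843) = [29; (29, 58)] with period length k = 2.
k is even, so the fundamental solution of x^2 - 843y^2 = 1 is (p_{k-1}, q_{k-1}) = (p_1, q_1); compute convergents through index 1.
Convergents (p_i = a_i*p_{i-1} + p_{i-2}, q_i = a_i*q_{i-1} + q_{i-2} with p_{-2}=0, p_{-1}=1, q_{-2}=1, q_{-1}=0):
  i=0: a_0=29, p_0 = 29*1 + 0 = 29, q_0 = 29*0 + 1 = 1.
  i=1: a_1=29, p_1 = 29*29 + 1 = 842, q_1 = 29*1 + 0 = 29.
Check: 842^2 - 843*29^2 = 708964 - 708963 = 1, so (x, y) = (842, 29) solves the equation, and by the theorem it is the least positive solution.

(x, y) = (842, 29)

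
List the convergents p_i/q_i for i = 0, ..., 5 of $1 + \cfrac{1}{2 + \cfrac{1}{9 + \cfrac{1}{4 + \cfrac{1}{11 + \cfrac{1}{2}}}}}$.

Using the convergent recurrence p_i = a_i*p_{i-1} + p_{i-2}, q_i = a_i*q_{i-1} + q_{i-2} with p_{-2}=0, p_{-1}=1, q_{-2}=1, q_{-1}=0:
  i=0: a_0=1, p_0 = 1*1 + 0 = 1, q_0 = 1*0 + 1 = 1.
  i=1: a_1=2, p_1 = 2*1 + 1 = 3, q_1 = 2*1 + 0 = 2.
  i=2: a_2=9, p_2 = 9*3 + 1 = 28, q_2 = 9*2 + 1 = 19.
  i=3: a_3=4, p_3 = 4*28 + 3 = 115, q_3 = 4*19 + 2 = 78.
  i=4: a_4=11, p_4 = 11*115 + 28 = 1293, q_4 = 11*78 + 19 = 877.
  i=5: a_5=2, p_5 = 2*1293 + 115 = 2701, q_5 = 2*877 + 78 = 1832.

1/1, 3/2, 28/19, 115/78, 1293/877, 2701/1832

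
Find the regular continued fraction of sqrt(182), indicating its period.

[13; (2, 26)]

Write x_i = (sqrt(182) + m_i)/d_i with (m_0, d_0) = (0, 1). a_0 = floor(sqrt(182)) = 13, since 13^2 = 169 <= 182 < 196 = 14^2.
Iterate m_{i+1} = d_i*a_i - m_i, d_{i+1} = (182 - m_{i+1}^2)/d_i, a_{i+1} = floor((a_0 + m_{i+1})/d_{i+1}):
  m_1 = 1*13 - 0 = 13, d_1 = (182 - 13^2)/1 = 13/1 = 13, a_1 = floor((13 + 13)/13) = 2.
  m_2 = 13*2 - 13 = 13, d_2 = (182 - 13^2)/13 = 13/13 = 1, a_2 = floor((13 + 13)/1) = 26.
  m_3 = 1*26 - 13 = 13, d_3 = (182 - 13^2)/1 = 13/1 = 13: (m_3, d_3) = (m_1, d_1) = (13, 13), so from here the quotients repeat a_1, a_2; the period length is 2.
Hence the expansion of sqrt(182) is a_0 = 13 followed by the repeating block 2, 26 (period 2).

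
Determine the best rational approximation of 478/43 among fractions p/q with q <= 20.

189/17

Expand x = 478/43 as a continued fraction with the Euclidean algorithm:
  478 = 11*43 + 5, so a_0 = 11.
  43 = 8*5 + 3, so a_1 = 8.
  5 = 1*3 + 2, so a_2 = 1.
  3 = 1*2 + 1, so a_3 = 1.
  2 = 2*1 + 0, so a_4 = 2.
so x = [11; 8, 1, 1, 2].
Convergents (p_i = a_i*p_{i-1} + p_{i-2}, q_i = a_i*q_{i-1} + q_{i-2} with p_{-2}=0, p_{-1}=1, q_{-2}=1, q_{-1}=0), until the denominator exceeds 20:
  i=0: a_0=11, p_0 = 11*1 + 0 = 11, q_0 = 11*0 + 1 = 1.
  i=1: a_1=8, p_1 = 8*11 + 1 = 89, q_1 = 8*1 + 0 = 8.
  i=2: a_2=1, p_2 = 1*89 + 11 = 100, q_2 = 1*8 + 1 = 9.
  i=3: a_3=1, p_3 = 1*100 + 89 = 189, q_3 = 1*9 + 8 = 17.
  i=4: a_4=2, p_4 = 2*189 + 100 = 478, q_4 = 2*17 + 9 = 43.
q_4 = 43 > 20, so the last convergent with denominator <= 20 is p_3/q_3 = 189/17.
The closest fraction with denominator <= 20 is either p_3/q_3 or the intermediate fraction (k*p_3 + p_2)/(k*q_3 + q_2) with the largest k >= 1 whose denominator stays <= 20; these approach x as k grows, and every other convergent or intermediate fraction in range is farther away.
Largest k: floor((20 - q_2)/q_3) = floor((20 - 9)/17) = 0.
Since k = 0, no intermediate fraction beyond p_3/q_3 has denominator <= 20, so the convergent 189/17 is the closest (its error is |478*17 - 189*43|/(43*17) = 1/731).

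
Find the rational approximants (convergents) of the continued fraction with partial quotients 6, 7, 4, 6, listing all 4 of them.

6/1, 43/7, 178/29, 1111/181

Using the convergent recurrence p_i = a_i*p_{i-1} + p_{i-2}, q_i = a_i*q_{i-1} + q_{i-2} with p_{-2}=0, p_{-1}=1, q_{-2}=1, q_{-1}=0:
  i=0: a_0=6, p_0 = 6*1 + 0 = 6, q_0 = 6*0 + 1 = 1.
  i=1: a_1=7, p_1 = 7*6 + 1 = 43, q_1 = 7*1 + 0 = 7.
  i=2: a_2=4, p_2 = 4*43 + 6 = 178, q_2 = 4*7 + 1 = 29.
  i=3: a_3=6, p_3 = 6*178 + 43 = 1111, q_3 = 6*29 + 7 = 181.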